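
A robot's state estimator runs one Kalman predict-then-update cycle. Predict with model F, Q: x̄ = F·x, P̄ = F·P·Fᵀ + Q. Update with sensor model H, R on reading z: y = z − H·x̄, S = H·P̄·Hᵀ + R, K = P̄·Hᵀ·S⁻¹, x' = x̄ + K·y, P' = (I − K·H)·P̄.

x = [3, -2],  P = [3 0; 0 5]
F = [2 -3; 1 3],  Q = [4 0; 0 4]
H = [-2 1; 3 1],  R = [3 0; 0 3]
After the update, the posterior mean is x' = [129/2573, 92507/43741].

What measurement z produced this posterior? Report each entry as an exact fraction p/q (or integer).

z = [2, 2]

x̄ = F·x = [12, -3]
P̄ = F·P·Fᵀ + Q = [61 -39; -39 52]
S = H·P̄·Hᵀ + R = [455 -353; -353 370]
K = P̄·Hᵀ·S⁻¹ = [-514/2573 511/2573; 25155/43741 16315/43741]
x' − x̄ = [-30747/2573, 223730/43741] = K·y
y = (KᵀK)⁻¹·Kᵀ·(x' − x̄) = [29, -31]
z = y + H·x̄ = [29, -31] + [-27, 33] = [2, 2]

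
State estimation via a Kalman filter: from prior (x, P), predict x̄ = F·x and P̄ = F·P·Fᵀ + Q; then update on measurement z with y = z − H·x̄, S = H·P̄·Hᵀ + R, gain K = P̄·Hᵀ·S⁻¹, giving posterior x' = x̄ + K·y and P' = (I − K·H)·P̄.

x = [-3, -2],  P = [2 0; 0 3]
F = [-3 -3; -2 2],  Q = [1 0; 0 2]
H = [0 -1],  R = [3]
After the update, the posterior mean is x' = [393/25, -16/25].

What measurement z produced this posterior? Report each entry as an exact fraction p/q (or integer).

x̄ = F·x = [15, 2]
P̄ = F·P·Fᵀ + Q = [46 -6; -6 22]
S = H·P̄·Hᵀ + R = [25]
K = P̄·Hᵀ·S⁻¹ = [6/25; -22/25]
x' − x̄ = [18/25, -66/25] = K·y
y = (KᵀK)⁻¹·Kᵀ·(x' − x̄) = [3]
z = y + H·x̄ = [3] + [-2] = [1]

z = [1]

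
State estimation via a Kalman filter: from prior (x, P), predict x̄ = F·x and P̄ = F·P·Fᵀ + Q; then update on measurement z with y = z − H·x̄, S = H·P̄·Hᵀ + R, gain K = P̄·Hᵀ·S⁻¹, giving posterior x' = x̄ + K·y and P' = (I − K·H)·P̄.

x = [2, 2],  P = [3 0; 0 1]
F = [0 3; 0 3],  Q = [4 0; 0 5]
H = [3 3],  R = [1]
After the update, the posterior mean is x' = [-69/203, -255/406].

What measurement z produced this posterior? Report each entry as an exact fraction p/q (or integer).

z = [-3]

x̄ = F·x = [6, 6]
P̄ = F·P·Fᵀ + Q = [13 9; 9 14]
S = H·P̄·Hᵀ + R = [406]
K = P̄·Hᵀ·S⁻¹ = [33/203; 69/406]
x' − x̄ = [-1287/203, -2691/406] = K·y
y = (KᵀK)⁻¹·Kᵀ·(x' − x̄) = [-39]
z = y + H·x̄ = [-39] + [36] = [-3]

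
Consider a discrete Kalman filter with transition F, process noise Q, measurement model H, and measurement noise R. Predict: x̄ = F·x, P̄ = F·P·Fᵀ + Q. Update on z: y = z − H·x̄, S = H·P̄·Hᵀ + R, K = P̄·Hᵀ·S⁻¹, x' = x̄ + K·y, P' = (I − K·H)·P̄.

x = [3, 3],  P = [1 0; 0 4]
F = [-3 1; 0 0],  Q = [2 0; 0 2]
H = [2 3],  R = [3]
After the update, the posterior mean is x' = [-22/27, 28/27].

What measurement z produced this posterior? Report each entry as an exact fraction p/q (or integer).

x̄ = F·x = [-6, 0]
P̄ = F·P·Fᵀ + Q = [15 0; 0 2]
S = H·P̄·Hᵀ + R = [81]
K = P̄·Hᵀ·S⁻¹ = [10/27; 2/27]
x' − x̄ = [140/27, 28/27] = K·y
y = (KᵀK)⁻¹·Kᵀ·(x' − x̄) = [14]
z = y + H·x̄ = [14] + [-12] = [2]

z = [2]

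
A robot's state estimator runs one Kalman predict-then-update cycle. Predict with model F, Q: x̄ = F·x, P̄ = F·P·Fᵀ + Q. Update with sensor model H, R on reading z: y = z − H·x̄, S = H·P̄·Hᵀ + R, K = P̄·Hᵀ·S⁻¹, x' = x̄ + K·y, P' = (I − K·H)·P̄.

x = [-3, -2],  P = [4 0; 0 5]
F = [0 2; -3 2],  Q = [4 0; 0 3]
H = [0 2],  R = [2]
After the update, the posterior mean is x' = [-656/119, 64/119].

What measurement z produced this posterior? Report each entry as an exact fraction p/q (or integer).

x̄ = F·x = [-4, 5]
P̄ = F·P·Fᵀ + Q = [24 20; 20 59]
S = H·P̄·Hᵀ + R = [238]
K = P̄·Hᵀ·S⁻¹ = [20/119; 59/119]
x' − x̄ = [-180/119, -531/119] = K·y
y = (KᵀK)⁻¹·Kᵀ·(x' − x̄) = [-9]
z = y + H·x̄ = [-9] + [10] = [1]

z = [1]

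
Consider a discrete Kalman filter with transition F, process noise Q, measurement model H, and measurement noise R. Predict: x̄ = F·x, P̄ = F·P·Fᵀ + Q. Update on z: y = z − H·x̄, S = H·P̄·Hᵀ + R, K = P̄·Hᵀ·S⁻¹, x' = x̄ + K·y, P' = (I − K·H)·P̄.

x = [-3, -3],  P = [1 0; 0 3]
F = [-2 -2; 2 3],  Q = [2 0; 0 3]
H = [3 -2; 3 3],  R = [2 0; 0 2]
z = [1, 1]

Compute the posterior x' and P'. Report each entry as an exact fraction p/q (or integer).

x' = [2971/7518, -235/7518]
P' = [425/3759 -107/3759; -107/3759 593/3759]

x̄ = F·x = [12, -15]
P̄ = F·P·Fᵀ + Q = [18 -22; -22 34]
y = z − H·x̄ = [-65, 10]
S = H·P̄·Hᵀ + R = [564 -108; -108 74]
K = P̄·Hᵀ·S⁻¹ = [1489/7518 159/1253; -1507/7518 243/1253]
x' = x̄ + K·y = [2971/7518, -235/7518]
P' = (I − K·H)·P̄ = [425/3759 -107/3759; -107/3759 593/3759]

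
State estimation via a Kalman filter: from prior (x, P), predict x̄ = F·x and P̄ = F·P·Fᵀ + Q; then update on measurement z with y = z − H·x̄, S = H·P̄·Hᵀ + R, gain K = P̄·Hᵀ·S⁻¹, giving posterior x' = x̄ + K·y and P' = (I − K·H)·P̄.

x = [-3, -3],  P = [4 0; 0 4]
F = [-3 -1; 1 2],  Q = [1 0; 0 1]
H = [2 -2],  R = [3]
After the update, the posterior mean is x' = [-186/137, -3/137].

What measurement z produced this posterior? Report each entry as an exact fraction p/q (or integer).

z = [-3]

x̄ = F·x = [12, -9]
P̄ = F·P·Fᵀ + Q = [41 -20; -20 21]
S = H·P̄·Hᵀ + R = [411]
K = P̄·Hᵀ·S⁻¹ = [122/411; -82/411]
x' − x̄ = [-1830/137, 1230/137] = K·y
y = (KᵀK)⁻¹·Kᵀ·(x' − x̄) = [-45]
z = y + H·x̄ = [-45] + [42] = [-3]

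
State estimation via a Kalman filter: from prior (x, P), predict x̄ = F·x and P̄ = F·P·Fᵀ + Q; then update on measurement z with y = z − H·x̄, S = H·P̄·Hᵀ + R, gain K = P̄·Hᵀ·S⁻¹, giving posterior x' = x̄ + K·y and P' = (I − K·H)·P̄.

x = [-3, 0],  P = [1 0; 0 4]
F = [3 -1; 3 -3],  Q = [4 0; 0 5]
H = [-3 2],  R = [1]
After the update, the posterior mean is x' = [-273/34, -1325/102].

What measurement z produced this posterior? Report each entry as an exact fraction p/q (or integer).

x̄ = F·x = [-9, -9]
P̄ = F·P·Fᵀ + Q = [17 21; 21 50]
S = H·P̄·Hᵀ + R = [102]
K = P̄·Hᵀ·S⁻¹ = [-3/34; 37/102]
x' − x̄ = [33/34, -407/102] = K·y
y = (KᵀK)⁻¹·Kᵀ·(x' − x̄) = [-11]
z = y + H·x̄ = [-11] + [9] = [-2]

z = [-2]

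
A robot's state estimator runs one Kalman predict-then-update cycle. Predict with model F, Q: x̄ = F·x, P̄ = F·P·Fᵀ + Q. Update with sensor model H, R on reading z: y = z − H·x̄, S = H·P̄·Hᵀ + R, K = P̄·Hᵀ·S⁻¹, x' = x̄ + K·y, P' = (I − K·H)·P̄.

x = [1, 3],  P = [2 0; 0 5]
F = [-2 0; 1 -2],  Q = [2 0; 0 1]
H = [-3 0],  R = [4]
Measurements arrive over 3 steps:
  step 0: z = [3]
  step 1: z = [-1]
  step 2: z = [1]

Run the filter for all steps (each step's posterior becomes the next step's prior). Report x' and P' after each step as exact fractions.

step 0: x' = [-49/47, -253/47], P' = [20/47 -8/47; -8/47 1009/47]
step 1: x' = [457/877, 9095/877], P' = [348/877 -144/877; -144/877 76661/877]
step 2: x' = [-6547/15911, -325779/15911], P' = [6292/15911 -2544/15911; -2544/15911 5587671/15911]

step 0: x̄ = F·x = [-2, -5]
step 0: P̄ = F·P·Fᵀ + Q = [10 -4; -4 23]
step 0: y = z − H·x̄ = [-3]
step 0: S = H·P̄·Hᵀ + R = [94]
step 0: K = P̄·Hᵀ·S⁻¹ = [-15/47; 6/47]
step 0: x' = x̄ + K·y = [-49/47, -253/47]
step 0: P' = (I − K·H)·P̄ = [20/47 -8/47; -8/47 1009/47]
step 1: x̄ = F·x = [98/47, 457/47]
step 1: P̄ = F·P·Fᵀ + Q = [174/47 -72/47; -72/47 4135/47]
step 1: y = z − H·x̄ = [247/47]
step 1: S = H·P̄·Hᵀ + R = [1754/47]
step 1: K = P̄·Hᵀ·S⁻¹ = [-261/877; 108/877]
step 1: x' = x̄ + K·y = [457/877, 9095/877]
step 1: P' = (I − K·H)·P̄ = [348/877 -144/877; -144/877 76661/877]
step 2: x̄ = F·x = [-914/877, -17733/877]
step 2: P̄ = F·P·Fᵀ + Q = [3146/877 -1272/877; -1272/877 308445/877]
step 2: y = z − H·x̄ = [-1865/877]
step 2: S = H·P̄·Hᵀ + R = [31822/877]
step 2: K = P̄·Hᵀ·S⁻¹ = [-4719/15911; 1908/15911]
step 2: x' = x̄ + K·y = [-6547/15911, -325779/15911]
step 2: P' = (I − K·H)·P̄ = [6292/15911 -2544/15911; -2544/15911 5587671/15911]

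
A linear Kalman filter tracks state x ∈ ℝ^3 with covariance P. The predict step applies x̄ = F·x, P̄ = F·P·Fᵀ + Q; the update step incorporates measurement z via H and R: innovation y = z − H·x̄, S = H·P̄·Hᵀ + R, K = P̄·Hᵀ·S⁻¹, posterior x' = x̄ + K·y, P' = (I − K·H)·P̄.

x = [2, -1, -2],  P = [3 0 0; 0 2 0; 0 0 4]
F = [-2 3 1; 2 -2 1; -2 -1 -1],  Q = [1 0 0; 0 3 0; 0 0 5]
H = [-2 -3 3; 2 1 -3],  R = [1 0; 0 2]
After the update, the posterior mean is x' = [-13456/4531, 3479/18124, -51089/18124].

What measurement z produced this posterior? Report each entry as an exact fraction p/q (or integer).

x̄ = F·x = [-9, 4, -1]
P̄ = F·P·Fᵀ + Q = [35 -20 2; -20 27 -12; 2 -12 23]
S = H·P̄·Hᵀ + R = [543 -388; -388 344]
K = P̄·Hᵀ·S⁻¹ = [1962/4531 5585/9062; -4391/9062 -17387/36248; 1217/9062 -2623/36248]
x' − x̄ = [27323/4531, -69017/18124, -32965/18124] = K·y
y = (KᵀK)⁻¹·Kᵀ·(x' − x̄) = [-6, 14]
z = y + H·x̄ = [-6, 14] + [3, -11] = [-3, 3]

z = [-3, 3]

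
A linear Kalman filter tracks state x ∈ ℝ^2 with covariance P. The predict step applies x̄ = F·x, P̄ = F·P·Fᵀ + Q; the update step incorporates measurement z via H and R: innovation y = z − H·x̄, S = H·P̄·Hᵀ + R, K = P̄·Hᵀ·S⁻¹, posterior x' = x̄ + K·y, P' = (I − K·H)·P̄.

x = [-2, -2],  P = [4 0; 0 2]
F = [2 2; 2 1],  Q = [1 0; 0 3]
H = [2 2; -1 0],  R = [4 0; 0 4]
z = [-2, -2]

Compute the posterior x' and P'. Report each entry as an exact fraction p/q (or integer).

x̄ = F·x = [-8, -6]
P̄ = F·P·Fᵀ + Q = [25 20; 20 21]
y = z − H·x̄ = [26, -10]
S = H·P̄·Hᵀ + R = [348 -90; -90 29]
K = P̄·Hᵀ·S⁻¹ = [15/83 -25/83; 289/996 35/166]
x' = x̄ + K·y = [-24/83, -281/498]
P' = (I − K·H)·P̄ = [100/83 -70/83; -70/83 709/498]

x' = [-24/83, -281/498]
P' = [100/83 -70/83; -70/83 709/498]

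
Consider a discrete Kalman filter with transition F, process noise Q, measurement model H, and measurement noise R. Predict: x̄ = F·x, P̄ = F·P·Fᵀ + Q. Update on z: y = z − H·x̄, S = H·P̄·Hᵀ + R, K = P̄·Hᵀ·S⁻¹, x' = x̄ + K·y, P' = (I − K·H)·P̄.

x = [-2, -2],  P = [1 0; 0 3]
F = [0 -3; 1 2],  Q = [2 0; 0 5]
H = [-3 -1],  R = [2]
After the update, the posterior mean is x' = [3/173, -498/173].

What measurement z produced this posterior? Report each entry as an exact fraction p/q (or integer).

x̄ = F·x = [6, -6]
P̄ = F·P·Fᵀ + Q = [29 -18; -18 18]
S = H·P̄·Hᵀ + R = [173]
K = P̄·Hᵀ·S⁻¹ = [-69/173; 36/173]
x' − x̄ = [-1035/173, 540/173] = K·y
y = (KᵀK)⁻¹·Kᵀ·(x' − x̄) = [15]
z = y + H·x̄ = [15] + [-12] = [3]

z = [3]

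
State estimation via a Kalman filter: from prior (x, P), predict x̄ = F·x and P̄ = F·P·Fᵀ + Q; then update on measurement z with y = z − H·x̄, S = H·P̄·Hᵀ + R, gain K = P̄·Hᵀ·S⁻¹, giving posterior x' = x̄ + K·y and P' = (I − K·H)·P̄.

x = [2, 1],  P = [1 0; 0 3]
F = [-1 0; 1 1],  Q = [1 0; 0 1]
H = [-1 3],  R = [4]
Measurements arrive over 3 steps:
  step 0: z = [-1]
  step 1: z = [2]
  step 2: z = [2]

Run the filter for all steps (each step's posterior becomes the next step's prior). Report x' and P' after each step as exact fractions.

step 0: x' = [-18/19, -7/19], P' = [89/57 23/57; 23/57 29/57]
step 1: x' = [-448/3035, 270/607], P' = [3698/3035 118/607; 118/607 246/607]
step 2: x' = [-1471/31722, 19387/31722], P' = [154957/126888 25523/126888; 25523/126888 50797/126888]

step 0: x̄ = F·x = [-2, 3]
step 0: P̄ = F·P·Fᵀ + Q = [2 -1; -1 5]
step 0: y = z − H·x̄ = [-12]
step 0: S = H·P̄·Hᵀ + R = [57]
step 0: K = P̄·Hᵀ·S⁻¹ = [-5/57; 16/57]
step 0: x' = x̄ + K·y = [-18/19, -7/19]
step 0: P' = (I − K·H)·P̄ = [89/57 23/57; 23/57 29/57]
step 1: x̄ = F·x = [18/19, -25/19]
step 1: P̄ = F·P·Fᵀ + Q = [146/57 -112/57; -112/57 221/57]
step 1: y = z − H·x̄ = [131/19]
step 1: S = H·P̄·Hᵀ + R = [3035/57]
step 1: K = P̄·Hᵀ·S⁻¹ = [-482/3035; 155/607]
step 1: x' = x̄ + K·y = [-448/3035, 270/607]
step 1: P' = (I − K·H)·P̄ = [3698/3035 118/607; 118/607 246/607]
step 2: x̄ = F·x = [448/3035, 902/3035]
step 2: P̄ = F·P·Fᵀ + Q = [6733/3035 -4288/3035; -4288/3035 9143/3035]
step 2: y = z − H·x̄ = [3812/3035]
step 2: S = H·P̄·Hᵀ + R = [126888/3035]
step 2: K = P̄·Hᵀ·S⁻¹ = [-19597/126888; 31717/126888]
step 2: x' = x̄ + K·y = [-1471/31722, 19387/31722]
step 2: P' = (I − K·H)·P̄ = [154957/126888 25523/126888; 25523/126888 50797/126888]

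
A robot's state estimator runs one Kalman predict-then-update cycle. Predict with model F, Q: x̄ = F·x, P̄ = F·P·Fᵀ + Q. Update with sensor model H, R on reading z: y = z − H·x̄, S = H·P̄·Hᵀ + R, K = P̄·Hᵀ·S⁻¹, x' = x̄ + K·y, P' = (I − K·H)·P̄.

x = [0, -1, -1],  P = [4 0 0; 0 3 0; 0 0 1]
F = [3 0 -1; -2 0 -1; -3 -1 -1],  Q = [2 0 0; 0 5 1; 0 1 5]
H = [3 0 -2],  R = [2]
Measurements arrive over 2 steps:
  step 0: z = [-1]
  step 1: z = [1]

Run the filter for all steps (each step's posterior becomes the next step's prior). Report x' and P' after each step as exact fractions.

step 0: x' = [1, 1, 2], P' = [2198/953 708/953 3110/953; 708/953 6325/953 1183/953; 3110/953 1183/953 4860/953]
step 1: x' = [-134091/253639, -254258/253639, -334627/253639], P' = [489694/253639 112216/253639 706846/253639; 112216/253639 2023125/253639 222631/253639; 706846/253639 222631/253639 2290139/507278]

step 0: x̄ = F·x = [1, 1, 2]
step 0: P̄ = F·P·Fᵀ + Q = [39 -23 -35; -23 22 26; -35 26 45]
step 0: y = z − H·x̄ = [0]
step 0: S = H·P̄·Hᵀ + R = [953]
step 0: K = P̄·Hᵀ·S⁻¹ = [187/953; -121/953; -195/953]
step 0: x' = x̄ + K·y = [1, 1, 2]
step 0: P' = (I − K·H)·P̄ = [2198/953 708/953 3110/953; 708/953 6325/953 1183/953; 3110/953 1183/953 4860/953]
step 1: x̄ = F·x = [1, -4, -6]
step 1: P̄ = F·P·Fᵀ + Q = [7888/953 -11438/953 -15863/953; -11438/953 30857/953 37150/953; -15863/953 37150/953 61006/953]
step 1: y = z − H·x̄ = [-14]
step 1: S = H·P̄·Hᵀ + R = [507278/953]
step 1: K = P̄·Hᵀ·S⁻¹ = [27695/253639; -54307/253639; -169601/507278]
step 1: x' = x̄ + K·y = [-134091/253639, -254258/253639, -334627/253639]
step 1: P' = (I − K·H)·P̄ = [489694/253639 112216/253639 706846/253639; 112216/253639 2023125/253639 222631/253639; 706846/253639 222631/253639 2290139/507278]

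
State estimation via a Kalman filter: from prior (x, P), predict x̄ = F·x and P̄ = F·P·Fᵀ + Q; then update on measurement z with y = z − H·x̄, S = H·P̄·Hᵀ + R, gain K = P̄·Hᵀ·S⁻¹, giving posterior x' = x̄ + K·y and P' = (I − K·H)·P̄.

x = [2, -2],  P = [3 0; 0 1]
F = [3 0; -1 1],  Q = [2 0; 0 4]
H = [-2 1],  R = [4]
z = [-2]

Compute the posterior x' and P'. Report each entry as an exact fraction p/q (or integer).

x' = [23/82, -73/41]
P' = [267/164 133/82; 133/82 159/41]

x̄ = F·x = [6, -4]
P̄ = F·P·Fᵀ + Q = [29 -9; -9 8]
y = z − H·x̄ = [14]
S = H·P̄·Hᵀ + R = [164]
K = P̄·Hᵀ·S⁻¹ = [-67/164; 13/82]
x' = x̄ + K·y = [23/82, -73/41]
P' = (I − K·H)·P̄ = [267/164 133/82; 133/82 159/41]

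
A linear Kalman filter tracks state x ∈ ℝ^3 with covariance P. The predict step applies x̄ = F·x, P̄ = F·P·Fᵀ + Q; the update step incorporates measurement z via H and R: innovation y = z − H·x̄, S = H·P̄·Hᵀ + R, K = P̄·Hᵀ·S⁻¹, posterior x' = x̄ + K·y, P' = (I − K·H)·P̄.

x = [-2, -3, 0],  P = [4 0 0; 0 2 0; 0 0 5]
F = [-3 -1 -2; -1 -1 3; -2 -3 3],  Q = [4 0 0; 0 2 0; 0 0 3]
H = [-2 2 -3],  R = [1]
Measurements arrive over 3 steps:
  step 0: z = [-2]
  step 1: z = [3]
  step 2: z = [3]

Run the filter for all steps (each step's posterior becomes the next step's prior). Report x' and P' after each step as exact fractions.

step 0: x' = [-1449/619, 1340/619, 2287/619], P' = [14042/619 -15988/619 -19968/619; -15988/619 31286/619 31529/619; -19968/619 31529/619 34374/619]
step 1: x' = [-5771/1727, 61286/5181, 47221/5181], P' = [189103/17270 -2186984/43175 -707821/17270; -2186984/43175 224351572/647625 34279909/129525; -707821/17270 34279909/129525 10557791/51810]
step 2: x' = [-6174309329/31393463459, 177405708222/31393463459, 90959038075/31393463459], P' = [158474794067/31393463459 -334802032880/31393463459 -326228984351/31393463459; -334802032880/31393463459 2374207637789/31393463459 1804260878338/31393463459; -326228984351/31393463459 1804260878338/31393463459 1420902725557/31393463459]

step 0: x̄ = F·x = [9, 5, 13]
step 0: P̄ = F·P·Fᵀ + Q = [62 -16 0; -16 53 59; 0 59 82]
step 0: y = z − H·x̄ = [45]
step 0: S = H·P̄·Hᵀ + R = [619]
step 0: K = P̄·Hᵀ·S⁻¹ = [-156/619; -39/619; -128/619]
step 0: x' = x̄ + K·y = [-1449/619, 1340/619, 2287/619]
step 0: P' = (I − K·H)·P̄ = [14042/619 -15988/619 -19968/619; -15988/619 31286/619 31529/619; -19968/619 31529/619 34374/619]
step 1: x̄ = F·x = [-1567/619, 6970/619, 5739/619]
step 1: P̄ = F·P·Fᵀ + Q = [88208/619 -88537/619 -9575/619; -88537/619 254590/619 152732/619; -9575/619 152732/619 129203/619]
step 1: y = z − H·x̄ = [2000/619]
step 1: S = H·P̄·Hᵀ + R = [1295250/619]
step 1: K = P̄·Hᵀ·S⁻¹ = [-21651/86350; 114029/647625; -12599/259050]
step 1: x' = x̄ + K·y = [-5771/1727, 61286/5181, 47221/5181]
step 1: P' = (I − K·H)·P̄ = [189103/17270 -2186984/43175 -707821/17270; -2186984/43175 224351572/647625 34279909/129525; -707821/17270 34279909/129525 10557791/51810]
step 2: x̄ = F·x = [-103789/5181, 97690/5181, -2523/1727]
step 2: P̄ = F·P·Fᵀ + Q = [1977808109/1295250 -663024238/647625 139887519/431750; -663024238/647625 485742607/647625 -35646608/215875; 139887519/431750 -35646608/215875 51262987/431750]
step 2: y = z − H·x̄ = [-410122/5181]
step 2: S = H·P̄·Hᵀ + R = [31393463459/1295250]
step 2: K = P̄·Hᵀ·S⁻¹ = [-7866700841/31393463459; 5236706324/31393463459; -1728451293/31393463459]
step 2: x' = x̄ + K·y = [-6174309329/31393463459, 177405708222/31393463459, 90959038075/31393463459]
step 2: P' = (I − K·H)·P̄ = [158474794067/31393463459 -334802032880/31393463459 -326228984351/31393463459; -334802032880/31393463459 2374207637789/31393463459 1804260878338/31393463459; -326228984351/31393463459 1804260878338/31393463459 1420902725557/31393463459]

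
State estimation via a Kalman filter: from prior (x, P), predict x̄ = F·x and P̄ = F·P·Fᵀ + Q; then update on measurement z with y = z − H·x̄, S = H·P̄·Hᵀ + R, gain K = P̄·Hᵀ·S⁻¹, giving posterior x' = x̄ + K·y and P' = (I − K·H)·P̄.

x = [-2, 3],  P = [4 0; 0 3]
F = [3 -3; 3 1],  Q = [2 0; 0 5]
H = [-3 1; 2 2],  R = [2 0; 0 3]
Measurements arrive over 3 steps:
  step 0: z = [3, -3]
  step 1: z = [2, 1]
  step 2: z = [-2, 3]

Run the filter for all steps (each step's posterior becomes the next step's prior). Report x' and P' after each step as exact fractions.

step 0: x' = [-18033/15455, -5064/15455], P' = [23831/139095 2293/139095; 2293/139095 74849/139095]
step 1: x' = [-244852569/567884957, 303746515/567884957], P' = [95548112/567884957 7929580/567884957; 7929580/567884957 288530126/567884957]
step 2: x' = [1761141863840/2227034321759, 1149364992298/2227034321759], P' = [374468514228/2227034321759 31296051312/2227034321759; 31296051312/2227034321759 1130753906814/2227034321759]

step 0: x̄ = F·x = [-15, -3]
step 0: P̄ = F·P·Fᵀ + Q = [65 27; 27 44]
step 0: y = z − H·x̄ = [-39, 33]
step 0: S = H·P̄·Hᵀ + R = [469 -410; -410 655]
step 0: K = P̄·Hᵀ·S⁻¹ = [-6920/27819 17416/139095; 6797/27819 51428/139095]
step 0: x' = x̄ + K·y = [-18033/15455, -5064/15455]
step 0: P' = (I − K·H)·P̄ = [23831/139095 2293/139095; 2293/139095 74849/139095]
step 1: x̄ = F·x = [-3537/1405, -59163/15455]
step 1: P̄ = F·P·Fᵀ + Q = [11364/1405 -722/4215; -722/4215 998561/139095]
step 1: y = z − H·x̄ = [-26648/15455, 42319/3091]
step 1: S = H·P̄·Hᵀ + R = [11545031/139095 -931558/27819; -931558/27819 1744213/27819]
step 1: K = P̄·Hᵀ·S⁻¹ = [-139357378/567884957 68985128/567884957; 132370693/567884957 197639804/567884957]
step 1: x' = x̄ + K·y = [-244852569/567884957, 303746515/567884957]
step 1: P' = (I − K·H)·P̄ = [95548112/567884957 7929580/567884957; 7929580/567884957 288530126/567884957]
step 2: x̄ = F·x = [-1645797252/567884957, -430811192/567884957]
step 2: P̄ = F·P·Fᵀ + Q = [4449741616/567884957 -53234850/567884957; -53234850/567884957 4035465399/567884957]
step 2: y = z − H·x̄ = [-5642350478/567884957, 5856871759/567884957]
step 2: S = H·P̄·Hᵀ + R = [45538318957/567884957 -18414579498/567884957; -18414579498/567884957 35218604131/567884957]
step 2: K = P̄·Hᵀ·S⁻¹ = [-546054745686/2227034321759 270509710360/2227034321759; 518432876439/2227034321759 774699972084/2227034321759]
step 2: x' = x̄ + K·y = [1761141863840/2227034321759, 1149364992298/2227034321759]
step 2: P' = (I − K·H)·P̄ = [374468514228/2227034321759 31296051312/2227034321759; 31296051312/2227034321759 1130753906814/2227034321759]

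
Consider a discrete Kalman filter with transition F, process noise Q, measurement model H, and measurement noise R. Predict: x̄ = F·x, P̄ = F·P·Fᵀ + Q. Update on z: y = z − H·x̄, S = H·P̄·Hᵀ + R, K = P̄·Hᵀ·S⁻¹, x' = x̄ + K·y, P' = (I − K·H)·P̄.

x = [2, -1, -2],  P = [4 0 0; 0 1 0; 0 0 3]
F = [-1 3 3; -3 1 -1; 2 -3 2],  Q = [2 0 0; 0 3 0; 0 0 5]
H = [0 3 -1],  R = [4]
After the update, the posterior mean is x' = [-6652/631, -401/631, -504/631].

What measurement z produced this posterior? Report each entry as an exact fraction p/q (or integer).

z = [-1]

x̄ = F·x = [-11, -5, 3]
P̄ = F·P·Fᵀ + Q = [42 6 1; 6 43 -33; 1 -33 42]
S = H·P̄·Hᵀ + R = [631]
K = P̄·Hᵀ·S⁻¹ = [17/631; 162/631; -141/631]
x' − x̄ = [289/631, 2754/631, -2397/631] = K·y
y = (KᵀK)⁻¹·Kᵀ·(x' − x̄) = [17]
z = y + H·x̄ = [17] + [-18] = [-1]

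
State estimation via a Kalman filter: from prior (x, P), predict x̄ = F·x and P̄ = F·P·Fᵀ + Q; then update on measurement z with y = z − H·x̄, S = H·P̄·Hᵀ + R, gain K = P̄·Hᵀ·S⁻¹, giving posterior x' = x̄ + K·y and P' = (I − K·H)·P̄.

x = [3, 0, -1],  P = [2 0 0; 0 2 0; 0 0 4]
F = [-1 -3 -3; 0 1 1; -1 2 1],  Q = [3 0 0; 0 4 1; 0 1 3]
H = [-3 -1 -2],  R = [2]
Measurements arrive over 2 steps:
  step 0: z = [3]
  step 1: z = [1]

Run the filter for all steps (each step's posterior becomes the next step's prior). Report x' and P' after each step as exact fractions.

step 0: x̄ = F·x = [0, -1, -4]
step 0: P̄ = F·P·Fᵀ + Q = [59 -18 -22; -18 10 9; -22 9 17]
step 0: y = z − H·x̄ = [-6]
step 0: S = H·P̄·Hᵀ + R = [275]
step 0: K = P̄·Hᵀ·S⁻¹ = [-23/55; 26/275; 23/275]
step 0: x' = x̄ + K·y = [138/55, -431/275, -1238/275]
step 0: P' = (I − K·H)·P̄ = [120/11 -392/55 -681/55; -392/55 2074/275 1877/275; -681/55 1877/275 4146/275]
step 1: x̄ = F·x = [4317/275, -1669/275, -558/55]
step 1: P̄ = F·P·Fᵀ + Q = [61401/275 -24557/275 -9509/55; -24557/275 11074/275 3913/55; -9509/55 3913/55 1537/11]
step 1: y = z − H·x̄ = [5977/275]
step 1: S = H·P̄·Hᵀ + R = [78311/275]
step 1: K = P̄·Hᵀ·S⁻¹ = [-64556/78311; 23467/78311; 46220/78311]
step 1: x' = x̄ + K·y = [-173755/78311, 34768/78311, 210070/78311]
step 1: P' = (I − K·H)·P̄ = [2330533/78311 -1484173/78311 -2689157/78311; -1484173/78311 1150967/78311 1627309/78311; -2689157/78311 1627309/78311 3173861/78311]

step 0: x' = [138/55, -431/275, -1238/275], P' = [120/11 -392/55 -681/55; -392/55 2074/275 1877/275; -681/55 1877/275 4146/275]
step 1: x' = [-173755/78311, 34768/78311, 210070/78311], P' = [2330533/78311 -1484173/78311 -2689157/78311; -1484173/78311 1150967/78311 1627309/78311; -2689157/78311 1627309/78311 3173861/78311]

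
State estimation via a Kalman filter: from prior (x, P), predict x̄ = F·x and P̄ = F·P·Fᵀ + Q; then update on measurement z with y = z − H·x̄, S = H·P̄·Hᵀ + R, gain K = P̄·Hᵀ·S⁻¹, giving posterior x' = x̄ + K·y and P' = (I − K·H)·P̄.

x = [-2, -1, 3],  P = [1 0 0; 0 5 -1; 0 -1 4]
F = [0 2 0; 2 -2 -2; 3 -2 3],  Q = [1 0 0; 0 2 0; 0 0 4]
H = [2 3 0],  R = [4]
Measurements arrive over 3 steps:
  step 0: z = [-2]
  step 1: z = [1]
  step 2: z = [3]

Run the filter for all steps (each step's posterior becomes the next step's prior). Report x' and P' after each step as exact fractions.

step 0: x̄ = F·x = [-2, -8, 5]
step 0: P̄ = F·P·Fᵀ + Q = [21 -16 -26; -16 34 4; -26 4 81]
step 0: y = z − H·x̄ = [26]
step 0: S = H·P̄·Hᵀ + R = [202]
step 0: K = P̄·Hᵀ·S⁻¹ = [-3/101; 35/101; -20/101]
step 0: x' = x̄ + K·y = [-280/101, 102/101, -15/101]
step 0: P' = (I − K·H)·P̄ = [2103/101 -1406/101 -2746/101; -1406/101 984/101 1804/101; -2746/101 1804/101 7381/101]
step 1: x̄ = F·x = [204/101, -734/101, -1089/101]
step 1: P̄ = F·P·Fᵀ + Q = [4037/101 -16776/101 -1548/101; -16776/101 89722/101 -17280/101; -1548/101 -17280/101 35492/101]
step 1: y = z − H·x̄ = [1895/101]
step 1: S = H·P̄·Hᵀ + R = [622738/101]
step 1: K = P̄·Hᵀ·S⁻¹ = [-21127/311369; 117807/311369; -27468/311369]
step 1: x' = x̄ + K·y = [232511/311369, -52481/311369, -3872601/311369]
step 1: P' = (I − K·H)·P̄ = [3606895/311369 -2432766/311369 -16263684/311369; -2432766/311369 1778920/311369 10805832/311369; -16263684/311369 10805832/311369 94476500/311369]
step 2: x̄ = F·x = [-104962/311369, 8315186/311369, -10815308/311369]
step 2: P̄ = F·P·Fᵀ + Q = [7427049/311369 -60070072/311369 43122716/311369; -60070072/311369 636090254/311369 -535385954/311369; 43122716/311369 -535385954/311369 497888607/311369]
step 2: y = z − H·x̄ = [-23801527/311369]
step 2: S = H·P̄·Hᵀ + R = [5034925094/311369]
step 2: K = P̄·Hᵀ·S⁻¹ = [-82678059/2517462547; 894065309/2517462547; -759956215/2517462547]
step 2: x' = x̄ + K·y = [5471405791/2517462547, -1114273629/2517462547, -29351073659/2517462547]
step 2: P' = (I − K·H)·P̄ = [16141603089/2517462547 -10871306138/2517462547 -54930282422/2517462547; -10871306138/2517462547 8439624504/2517462547 35606913328/2517462547; -54930282422/2517462547 35606913328/2517462547 315860035091/2517462547]

step 0: x' = [-280/101, 102/101, -15/101], P' = [2103/101 -1406/101 -2746/101; -1406/101 984/101 1804/101; -2746/101 1804/101 7381/101]
step 1: x' = [232511/311369, -52481/311369, -3872601/311369], P' = [3606895/311369 -2432766/311369 -16263684/311369; -2432766/311369 1778920/311369 10805832/311369; -16263684/311369 10805832/311369 94476500/311369]
step 2: x' = [5471405791/2517462547, -1114273629/2517462547, -29351073659/2517462547], P' = [16141603089/2517462547 -10871306138/2517462547 -54930282422/2517462547; -10871306138/2517462547 8439624504/2517462547 35606913328/2517462547; -54930282422/2517462547 35606913328/2517462547 315860035091/2517462547]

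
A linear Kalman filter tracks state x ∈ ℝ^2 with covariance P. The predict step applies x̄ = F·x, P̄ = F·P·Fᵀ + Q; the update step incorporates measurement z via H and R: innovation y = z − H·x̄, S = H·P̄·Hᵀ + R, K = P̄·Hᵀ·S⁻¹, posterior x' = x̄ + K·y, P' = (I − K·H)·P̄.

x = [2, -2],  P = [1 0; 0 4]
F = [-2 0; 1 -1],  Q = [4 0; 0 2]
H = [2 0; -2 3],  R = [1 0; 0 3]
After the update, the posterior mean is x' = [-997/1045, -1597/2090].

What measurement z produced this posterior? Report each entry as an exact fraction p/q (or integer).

x̄ = F·x = [-4, 4]
P̄ = F·P·Fᵀ + Q = [8 -2; -2 7]
S = H·P̄·Hᵀ + R = [33 -44; -44 122]
K = P̄·Hᵀ·S⁻¹ = [492/1045 -1/95; 306/1045 59/190]
x' − x̄ = [3183/1045, -9957/2090] = K·y
y = (KᵀK)⁻¹·Kᵀ·(x' − x̄) = [6, -21]
z = y + H·x̄ = [6, -21] + [-8, 20] = [-2, -1]

z = [-2, -1]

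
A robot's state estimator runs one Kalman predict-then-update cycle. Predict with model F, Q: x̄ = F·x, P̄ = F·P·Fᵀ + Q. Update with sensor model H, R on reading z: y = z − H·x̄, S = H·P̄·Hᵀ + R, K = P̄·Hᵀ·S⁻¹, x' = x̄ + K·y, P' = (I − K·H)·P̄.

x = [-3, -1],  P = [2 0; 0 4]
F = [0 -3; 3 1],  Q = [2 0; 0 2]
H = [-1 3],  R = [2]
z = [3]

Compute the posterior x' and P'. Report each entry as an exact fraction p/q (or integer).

x' = [-210/41, -32/41]
P' = [1747/82 285/41; 285/41 102/41]

x̄ = F·x = [3, -10]
P̄ = F·P·Fᵀ + Q = [38 -12; -12 24]
y = z − H·x̄ = [36]
S = H·P̄·Hᵀ + R = [328]
K = P̄·Hᵀ·S⁻¹ = [-37/164; 21/82]
x' = x̄ + K·y = [-210/41, -32/41]
P' = (I − K·H)·P̄ = [1747/82 285/41; 285/41 102/41]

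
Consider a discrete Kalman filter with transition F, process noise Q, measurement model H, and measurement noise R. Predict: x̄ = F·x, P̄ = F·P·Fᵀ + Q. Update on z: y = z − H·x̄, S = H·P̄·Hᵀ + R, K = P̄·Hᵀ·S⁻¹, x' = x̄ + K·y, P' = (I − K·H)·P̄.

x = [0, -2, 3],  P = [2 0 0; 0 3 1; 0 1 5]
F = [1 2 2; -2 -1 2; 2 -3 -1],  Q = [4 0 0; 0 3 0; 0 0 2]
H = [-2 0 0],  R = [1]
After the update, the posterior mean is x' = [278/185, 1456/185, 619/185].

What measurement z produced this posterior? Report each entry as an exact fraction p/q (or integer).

x̄ = F·x = [2, 8, 3]
P̄ = F·P·Fᵀ + Q = [46 12 -32; 12 30 -14; -32 -14 48]
S = H·P̄·Hᵀ + R = [185]
K = P̄·Hᵀ·S⁻¹ = [-92/185; -24/185; 64/185]
x' − x̄ = [-92/185, -24/185, 64/185] = K·y
y = (KᵀK)⁻¹·Kᵀ·(x' − x̄) = [1]
z = y + H·x̄ = [1] + [-4] = [-3]

z = [-3]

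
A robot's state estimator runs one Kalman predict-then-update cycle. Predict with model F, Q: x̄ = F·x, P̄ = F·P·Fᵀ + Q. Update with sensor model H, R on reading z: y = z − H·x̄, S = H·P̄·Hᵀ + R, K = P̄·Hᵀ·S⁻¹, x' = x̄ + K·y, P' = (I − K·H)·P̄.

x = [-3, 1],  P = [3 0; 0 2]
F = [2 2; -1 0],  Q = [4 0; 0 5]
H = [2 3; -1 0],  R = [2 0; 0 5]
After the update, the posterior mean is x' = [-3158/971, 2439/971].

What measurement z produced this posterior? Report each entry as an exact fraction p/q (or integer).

z = [1, 3]

x̄ = F·x = [-4, 3]
P̄ = F·P·Fᵀ + Q = [24 -6; -6 8]
S = H·P̄·Hᵀ + R = [98 -30; -30 29]
K = P̄·Hᵀ·S⁻¹ = [75/971 -726/971; 264/971 474/971]
x' − x̄ = [726/971, -474/971] = K·y
y = (KᵀK)⁻¹·Kᵀ·(x' − x̄) = [0, -1]
z = y + H·x̄ = [0, -1] + [1, 4] = [1, 3]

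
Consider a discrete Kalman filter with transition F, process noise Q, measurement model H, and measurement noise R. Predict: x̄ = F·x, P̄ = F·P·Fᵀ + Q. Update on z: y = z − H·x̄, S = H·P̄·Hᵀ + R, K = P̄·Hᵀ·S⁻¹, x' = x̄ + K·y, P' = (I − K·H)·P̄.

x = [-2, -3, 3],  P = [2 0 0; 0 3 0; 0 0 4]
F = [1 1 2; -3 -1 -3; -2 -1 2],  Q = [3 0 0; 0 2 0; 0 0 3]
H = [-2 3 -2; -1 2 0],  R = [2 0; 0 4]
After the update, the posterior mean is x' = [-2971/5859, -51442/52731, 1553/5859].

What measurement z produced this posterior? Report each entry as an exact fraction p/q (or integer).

z = [-2, -3]

x̄ = F·x = [1, 0, 13]
P̄ = F·P·Fᵀ + Q = [24 -33 9; -33 59 -9; 9 -9 30]
S = H·P̄·Hᵀ + R = [1325 687; 687 396]
K = P̄·Hᵀ·S⁻¹ = [-130/1953 -655/5859; -127/17577 20768/52731; -853/1953 4040/5859]
x' − x̄ = [-8830/5859, -51442/52731, -74614/5859] = K·y
y = (KᵀK)⁻¹·Kᵀ·(x' − x̄) = [26, -2]
z = y + H·x̄ = [26, -2] + [-28, -1] = [-2, -3]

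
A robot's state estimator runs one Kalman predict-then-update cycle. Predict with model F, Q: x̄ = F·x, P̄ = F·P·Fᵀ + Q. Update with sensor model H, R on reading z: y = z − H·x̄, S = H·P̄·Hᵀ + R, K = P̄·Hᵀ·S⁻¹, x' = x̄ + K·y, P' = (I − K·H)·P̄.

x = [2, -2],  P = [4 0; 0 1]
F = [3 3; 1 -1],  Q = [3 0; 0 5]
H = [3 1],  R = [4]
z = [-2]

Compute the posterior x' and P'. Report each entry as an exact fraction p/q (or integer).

x' = [-459/250, 889/250]
P' = [591/500 -1161/500; -1161/500 3631/500]

x̄ = F·x = [0, 4]
P̄ = F·P·Fᵀ + Q = [48 9; 9 10]
y = z − H·x̄ = [-6]
S = H·P̄·Hᵀ + R = [500]
K = P̄·Hᵀ·S⁻¹ = [153/500; 37/500]
x' = x̄ + K·y = [-459/250, 889/250]
P' = (I − K·H)·P̄ = [591/500 -1161/500; -1161/500 3631/500]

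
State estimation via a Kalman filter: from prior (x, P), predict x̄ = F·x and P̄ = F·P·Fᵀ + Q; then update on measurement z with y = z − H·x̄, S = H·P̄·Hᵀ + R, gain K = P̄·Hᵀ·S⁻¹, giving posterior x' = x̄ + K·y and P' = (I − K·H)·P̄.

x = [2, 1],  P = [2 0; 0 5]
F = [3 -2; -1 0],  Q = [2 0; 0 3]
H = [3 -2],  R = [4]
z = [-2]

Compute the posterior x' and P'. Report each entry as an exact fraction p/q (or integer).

x̄ = F·x = [4, -2]
P̄ = F·P·Fᵀ + Q = [40 -6; -6 5]
y = z − H·x̄ = [-18]
S = H·P̄·Hᵀ + R = [456]
K = P̄·Hᵀ·S⁻¹ = [11/38; -7/114]
x' = x̄ + K·y = [-23/19, -17/19]
P' = (I − K·H)·P̄ = [34/19 40/19; 40/19 187/57]

x' = [-23/19, -17/19]
P' = [34/19 40/19; 40/19 187/57]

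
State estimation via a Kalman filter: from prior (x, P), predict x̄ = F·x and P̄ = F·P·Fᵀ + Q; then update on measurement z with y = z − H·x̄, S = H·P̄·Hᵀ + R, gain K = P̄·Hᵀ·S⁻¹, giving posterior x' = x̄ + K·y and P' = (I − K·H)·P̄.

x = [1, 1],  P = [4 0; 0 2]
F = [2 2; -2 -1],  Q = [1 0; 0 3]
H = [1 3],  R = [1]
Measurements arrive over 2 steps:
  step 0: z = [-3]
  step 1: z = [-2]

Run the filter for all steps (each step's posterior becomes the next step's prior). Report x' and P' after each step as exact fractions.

step 0: x' = [62/19, -199/95], P' = [230/19 -79/19; -79/19 146/95]
step 1: x' = [-6401/18141, -10244/18141], P' = [92326/18141 -32591/18141; -32591/18141 13474/18141]

step 0: x̄ = F·x = [4, -3]
step 0: P̄ = F·P·Fᵀ + Q = [25 -20; -20 21]
step 0: y = z − H·x̄ = [2]
step 0: S = H·P̄·Hᵀ + R = [95]
step 0: K = P̄·Hᵀ·S⁻¹ = [-7/19; 43/95]
step 0: x' = x̄ + K·y = [62/19, -199/95]
step 0: P' = (I − K·H)·P̄ = [230/19 -79/19; -79/19 146/95]
step 1: x̄ = F·x = [222/95, -421/95]
step 1: P̄ = F·P·Fᵀ + Q = [2119/95 -2522/95; -2522/95 3451/95]
step 1: y = z − H·x̄ = [851/95]
step 1: S = H·P̄·Hᵀ + R = [18141/95]
step 1: K = P̄·Hᵀ·S⁻¹ = [-5447/18141; 7831/18141]
step 1: x' = x̄ + K·y = [-6401/18141, -10244/18141]
step 1: P' = (I − K·H)·P̄ = [92326/18141 -32591/18141; -32591/18141 13474/18141]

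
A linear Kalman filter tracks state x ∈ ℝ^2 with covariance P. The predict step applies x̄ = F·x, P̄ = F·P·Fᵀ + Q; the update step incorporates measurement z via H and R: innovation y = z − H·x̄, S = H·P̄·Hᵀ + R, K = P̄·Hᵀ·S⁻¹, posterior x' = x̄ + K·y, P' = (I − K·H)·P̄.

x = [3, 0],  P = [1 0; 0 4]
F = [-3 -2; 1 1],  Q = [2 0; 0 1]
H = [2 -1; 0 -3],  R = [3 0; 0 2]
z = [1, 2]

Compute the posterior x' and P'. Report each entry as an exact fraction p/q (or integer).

x' = [-23/280, -97/140]
P' = [193/280 1/20; 1/20 13/70]

x̄ = F·x = [-9, 3]
P̄ = F·P·Fᵀ + Q = [27 -11; -11 6]
y = z − H·x̄ = [22, 11]
S = H·P̄·Hᵀ + R = [161 84; 84 56]
K = P̄·Hᵀ·S⁻¹ = [31/70 -3/40; -1/35 -39/140]
x' = x̄ + K·y = [-23/280, -97/140]
P' = (I − K·H)·P̄ = [193/280 1/20; 1/20 13/70]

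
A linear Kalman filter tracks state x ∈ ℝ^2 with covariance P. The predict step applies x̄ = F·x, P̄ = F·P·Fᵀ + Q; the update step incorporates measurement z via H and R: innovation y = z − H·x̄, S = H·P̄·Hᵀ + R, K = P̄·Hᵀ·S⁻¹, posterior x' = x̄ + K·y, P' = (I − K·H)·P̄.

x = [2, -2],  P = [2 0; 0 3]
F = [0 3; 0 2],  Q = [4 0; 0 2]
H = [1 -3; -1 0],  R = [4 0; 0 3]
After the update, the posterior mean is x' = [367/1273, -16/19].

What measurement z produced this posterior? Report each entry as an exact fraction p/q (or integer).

z = [3, -1]

x̄ = F·x = [-6, -4]
P̄ = F·P·Fᵀ + Q = [31 18; 18 14]
S = H·P̄·Hᵀ + R = [53 23; 23 34]
K = P̄·Hᵀ·S⁻¹ = [-69/1273 -1114/1273; -6/19 -6/19]
x' − x̄ = [8005/1273, 60/19] = K·y
y = (KᵀK)⁻¹·Kᵀ·(x' − x̄) = [-3, -7]
z = y + H·x̄ = [-3, -7] + [6, 6] = [3, -1]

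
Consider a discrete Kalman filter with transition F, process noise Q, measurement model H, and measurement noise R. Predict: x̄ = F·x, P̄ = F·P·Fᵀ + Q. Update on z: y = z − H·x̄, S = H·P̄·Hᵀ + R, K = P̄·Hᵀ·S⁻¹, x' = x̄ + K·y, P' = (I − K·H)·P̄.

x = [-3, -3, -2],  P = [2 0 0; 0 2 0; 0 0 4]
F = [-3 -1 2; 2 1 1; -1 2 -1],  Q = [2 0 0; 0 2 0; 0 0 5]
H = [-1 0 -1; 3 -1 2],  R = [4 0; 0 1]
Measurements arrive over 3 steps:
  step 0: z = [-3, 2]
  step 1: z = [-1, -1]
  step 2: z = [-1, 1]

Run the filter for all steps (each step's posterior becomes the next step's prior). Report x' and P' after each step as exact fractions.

step 0: x' = [-5916/2911, -359/71, 4921/2911], P' = [26506/2911 430/71 -30410/2911; 430/71 720/71 -294/71; -30410/2911 -294/71 39318/2911]
step 1: x' = [68620141/91051619, 20700244/91051619, -132142702/91051619], P' = [283699864/91051619 -59252050/91051619 -433695256/91051619; -59252050/91051619 643685384/91051619 395128026/91051619; -433695256/91051619 395128026/91051619 830701812/91051619]
step 2: x' = [-209330374425/366990716399, 135757978760/366990716399, 563202974828/366990716399], P' = [3218694168958/1100972149197 -461578816496/1100972149197 -4814712147494/1100972149197; -461578816496/1100972149197 8108027745790/1100972149197 4571886496480/1100972149197; -4814712147494/1100972149197 4571886496480/1100972149197 9326891688082/1100972149197]

step 0: x̄ = F·x = [8, -11, -1]
step 0: P̄ = F·P·Fᵀ + Q = [38 -6 -6; -6 16 -4; -6 -4 19]
step 0: y = z − H·x̄ = [4, -31]
step 0: S = H·P̄·Hᵀ + R = [49 -132; -132 415]
step 0: K = P̄·Hᵀ·S⁻¹ = [976/2911 1068/2911; -34/71 -18/71; -2227/2911 -540/2911]
step 0: x' = x̄ + K·y = [-5916/2911, -359/71, 4921/2911]
step 0: P' = (I − K·H)·P̄ = [26506/2911 430/71 -30410/2911; 430/71 720/71 -294/71; -30410/2911 -294/71 39318/2911]
step 1: x̄ = F·x = [42309/2911, -21630/2911, -28443/2911]
step 1: P̄ = F·P·Fᵀ + Q = [950084/2911 -240534/2911 -236988/2911; -240534/2911 105456/2911 98776/2911; -236988/2911 98776/2911 115335/2911]
step 1: y = z − H·x̄ = [10955/2911, -94582/2911]
step 1: S = H·P̄·Hᵀ + R = [603087/2911 -2037740/2911; -2037740/2911 7324707/2911]
step 1: K = P̄·Hᵀ·S⁻¹ = [37498848/91051619 42961130/91051619; -83968994/91051619 -31185482/91051619; -99251639/91051619 -34810170/91051619]
step 1: x' = x̄ + K·y = [68620141/91051619, 20700244/91051619, -132142702/91051619]
step 1: P' = (I − K·H)·P̄ = [283699864/91051619 -59252050/91051619 -433695256/91051619; -59252050/91051619 643685384/91051619 395128026/91051619; -433695256/91051619 395128026/91051619 830701812/91051619]
step 2: x̄ = F·x = [-490846071/91051619, 25797824/91051619, 104923049/91051619]
step 2: P̄ = F·P·Fᵀ + Q = [9970213314/91051619 -426787924/91051619 -259469676/91051619; -426787924/91051619 1609756718/91051619 1407726872/91051619; -259469676/91051619 1407726872/91051619 1933506891/91051619]
step 2: y = z − H·x̄ = [-476974641/91051619, 1379541558/91051619]
step 2: S = H·P̄·Hᵀ + R = [11748987329/91051619 -31499366396/91051619; -31499366396/91051619 92982939671/91051619]
step 2: K = P̄·Hᵀ·S⁻¹ = [399004494634/1100972149197 488237028382/1100972149197; -1027576919996/1100972149197 -348991202318/1100972149197; -1128044885147/1100972149197 -362239562798/1100972149197]
step 2: x' = x̄ + K·y = [-209330374425/366990716399, 135757978760/366990716399, 563202974828/366990716399]
step 2: P' = (I − K·H)·P̄ = [3218694168958/1100972149197 -461578816496/1100972149197 -4814712147494/1100972149197; -461578816496/1100972149197 8108027745790/1100972149197 4571886496480/1100972149197; -4814712147494/1100972149197 4571886496480/1100972149197 9326891688082/1100972149197]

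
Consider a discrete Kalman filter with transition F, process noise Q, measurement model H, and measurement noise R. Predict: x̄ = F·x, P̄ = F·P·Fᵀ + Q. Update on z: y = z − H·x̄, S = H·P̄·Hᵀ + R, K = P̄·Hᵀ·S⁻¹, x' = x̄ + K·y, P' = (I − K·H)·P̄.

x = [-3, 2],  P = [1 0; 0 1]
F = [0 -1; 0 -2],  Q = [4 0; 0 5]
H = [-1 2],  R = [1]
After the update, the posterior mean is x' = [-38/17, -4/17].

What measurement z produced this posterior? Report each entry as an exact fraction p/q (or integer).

x̄ = F·x = [-2, -4]
P̄ = F·P·Fᵀ + Q = [5 2; 2 9]
S = H·P̄·Hᵀ + R = [34]
K = P̄·Hᵀ·S⁻¹ = [-1/34; 8/17]
x' − x̄ = [-4/17, 64/17] = K·y
y = (KᵀK)⁻¹·Kᵀ·(x' − x̄) = [8]
z = y + H·x̄ = [8] + [-6] = [2]

z = [2]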